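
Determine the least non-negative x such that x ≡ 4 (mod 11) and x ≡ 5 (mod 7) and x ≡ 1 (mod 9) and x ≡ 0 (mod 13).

The moduli are pairwise coprime; N = 11·7·9·13 = 9009.
N/11 = 819; 819 ≡ 5 (mod 11); 5·9 ≡ 1, so inverse 9.
N/7 = 1287; 1287 ≡ 6 (mod 7); 6·6 ≡ 1, so inverse 6.
N/9 = 1001; 1001 ≡ 2 (mod 9); 2·5 ≡ 1, so inverse 5.
N/13 = 693; 693 ≡ 4 (mod 13); 4·10 ≡ 1, so inverse 10.
x ≡ 4·819·9 + 5·1287·6 + 1·1001·5 + 0·693·10 = 73099.
73099 mod 9009 = 1027.

1027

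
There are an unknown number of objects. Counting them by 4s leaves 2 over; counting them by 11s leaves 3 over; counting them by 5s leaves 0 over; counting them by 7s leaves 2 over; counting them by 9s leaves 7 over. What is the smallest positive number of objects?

From N ≡ 2 (mod 4) write N = 2 + 4t. Substituting into N ≡ 3 (mod 11) gives 4t ≡ 1 (mod 11), and since 4⁻¹ ≡ 3 (mod 11), t ≡ 3. Hence N ≡ 2 + 4·3 = 14 (mod 44).
From N ≡ 14 (mod 44) write N = 14 + 44t. Substituting into N ≡ 0 (mod 5) gives 44t ≡ 1 (mod 5), and since 4⁻¹ ≡ 4 (mod 5), t ≡ 4. Hence N ≡ 14 + 44·4 = 190 (mod 220).
From N ≡ 190 (mod 220) write N = 190 + 220t. Substituting into N ≡ 2 (mod 7) gives 220t ≡ 1 (mod 7), and since 3⁻¹ ≡ 5 (mod 7), t ≡ 5. Hence N ≡ 190 + 220·5 = 1290 (mod 1540).
From N ≡ 1290 (mod 1540) write N = 1290 + 1540t. Substituting into N ≡ 7 (mod 9) gives 1540t ≡ 4 (mod 9), and since 1⁻¹ ≡ 1 (mod 9), t ≡ 4. Hence N ≡ 1290 + 1540·4 = 7450 (mod 13860).

7450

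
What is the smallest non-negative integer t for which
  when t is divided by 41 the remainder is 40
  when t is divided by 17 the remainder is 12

573

From t ≡ 40 (mod 41) write t = 40 + 41s. Substituting into t ≡ 12 (mod 17) gives 41s ≡ 6 (mod 17), and since 7⁻¹ ≡ 5 (mod 17), s ≡ 13. Hence t ≡ 40 + 41·13 = 573 (mod 697).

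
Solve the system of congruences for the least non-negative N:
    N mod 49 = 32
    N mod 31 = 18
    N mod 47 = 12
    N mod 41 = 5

1676126

From N ≡ 32 (mod 49) write N = 32 + 49t. Substituting into N ≡ 18 (mod 31) gives 49t ≡ 17 (mod 31), and since 18⁻¹ ≡ 19 (mod 31), t ≡ 13. Hence N ≡ 32 + 49·13 = 669 (mod 1519).
From N ≡ 669 (mod 1519) write N = 669 + 1519t. Substituting into N ≡ 12 (mod 47) gives 1519t ≡ 1 (mod 47), and since 15⁻¹ ≡ 22 (mod 47), t ≡ 22. Hence N ≡ 669 + 1519·22 = 34087 (mod 71393).
From N ≡ 34087 (mod 71393) write N = 34087 + 71393t. Substituting into N ≡ 5 (mod 41) gives 71393t ≡ 30 (mod 41), and since 12⁻¹ ≡ 24 (mod 41), t ≡ 23. Hence N ≡ 34087 + 71393·23 = 1676126 (mod 2927113).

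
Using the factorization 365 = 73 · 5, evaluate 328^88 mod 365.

Mod 73: 328 ≡ 36; by Fermat, exponent reduces to 88 mod 72 = 16; 36^16 ≡ 4 (mod 73).
Mod 5: 328 ≡ 3; since 4 | 88, by Fermat 3^88 ≡ 1 (mod 5).
Combine by CRT: x ≡ 4 (mod 73), x ≡ 1 (mod 5) ⇒ x ≡ 296 (mod 365).

296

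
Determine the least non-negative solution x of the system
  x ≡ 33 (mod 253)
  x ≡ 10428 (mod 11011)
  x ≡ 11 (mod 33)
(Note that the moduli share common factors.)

726143

gcd(253, 11011) = 11 and 11 | (10428 − 33), so the pair is consistent; merging gives x ≡ 219637 (mod 253253), where 253253 = lcm(253, 11011).
gcd(253253, 33) = 11 and 11 | (11 − 219637), so the pair is consistent; merging gives x ≡ 726143 (mod 759759), where 759759 = lcm(253253, 33).
The solution is unique modulo lcm(253, 11011, 33) = 759759.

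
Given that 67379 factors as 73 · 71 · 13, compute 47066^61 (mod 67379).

61418

Mod 73: 47066 ≡ 54; 54^61 ≡ 25 (mod 73).
Mod 71: 47066 ≡ 64; 64^61 ≡ 3 (mod 71).
Mod 13: 47066 ≡ 6; by Fermat, exponent reduces to 61 mod 12 = 1; 6^1 ≡ 6 (mod 13).
Combine by CRT: x ≡ 25 (mod 73), x ≡ 3 (mod 71), x ≡ 6 (mod 13) ⇒ x ≡ 61418 (mod 67379).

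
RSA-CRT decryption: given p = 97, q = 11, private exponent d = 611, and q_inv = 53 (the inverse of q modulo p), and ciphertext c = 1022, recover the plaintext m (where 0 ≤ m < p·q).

637

d_p = d mod (p−1) = 611 mod 96 = 35; d_q = d mod (q−1) = 1.
m₁ = c^(d_p) mod p: c ≡ 52 (mod 97), and 52^35 mod 97 = 55.
m₂ = c^(d_q) mod q: c ≡ 10 (mod 11), and 10^1 mod 11 = 10.
h = q_inv·(m₁ − m₂) mod p = 53·(55 − 10) mod 97 = 57.
m = m₂ + h·q = 10 + 57·11 = 637.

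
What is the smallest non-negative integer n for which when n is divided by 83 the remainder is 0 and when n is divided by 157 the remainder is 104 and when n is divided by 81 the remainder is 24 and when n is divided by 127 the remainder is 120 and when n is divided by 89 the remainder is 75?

328177518

Combine the congruences pairwise.
From n ≡ 0 (mod 83) write n = 0 + 83t. Substituting into n ≡ 104 (mod 157) gives 83t ≡ 104 (mod 157), and since 83⁻¹ ≡ 70 (mod 157), t ≡ 58. Hence n ≡ 0 + 83·58 = 4814 (mod 13031).
From n ≡ 4814 (mod 13031) write n = 4814 + 13031t. Substituting into n ≡ 24 (mod 81) gives 13031t ≡ 70 (mod 81), and since 71⁻¹ ≡ 8 (mod 81), t ≡ 74. Hence n ≡ 4814 + 13031·74 = 969108 (mod 1055511).
From n ≡ 969108 (mod 1055511) write n = 969108 + 1055511t. Substituting into n ≡ 120 (mod 127) gives 1055511t ≡ 22 (mod 127), and since 14⁻¹ ≡ 118 (mod 127), t ≡ 56. Hence n ≡ 969108 + 1055511·56 = 60077724 (mod 134049897).
From n ≡ 60077724 (mod 134049897) write n = 60077724 + 134049897t. Substituting into n ≡ 75 (mod 89) gives 134049897t ≡ 21 (mod 89), and since 55⁻¹ ≡ 34 (mod 89), t ≡ 2. Hence n ≡ 60077724 + 134049897·2 = 328177518 (mod 11930440833).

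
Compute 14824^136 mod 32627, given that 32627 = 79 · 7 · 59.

Mod 79: 14824 ≡ 51; by Fermat, exponent reduces to 136 mod 78 = 58; 51^58 ≡ 49 (mod 79).
Mod 7: 14824 ≡ 5; by Fermat, exponent reduces to 136 mod 6 = 4; 5^4 ≡ 2 (mod 7).
Mod 59: 14824 ≡ 15; by Fermat, exponent reduces to 136 mod 58 = 20; 15^20 ≡ 7 (mod 59).
Combine by CRT: x ≡ 49 (mod 79), x ≡ 2 (mod 7), x ≡ 7 (mod 59) ⇒ x ≡ 13400 (mod 32627).

13400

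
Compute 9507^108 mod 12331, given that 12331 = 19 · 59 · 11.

Mod 19: 9507 ≡ 7; since 18 | 108, by Fermat 7^108 ≡ 1 (mod 19).
Mod 59: 9507 ≡ 8; by Fermat, exponent reduces to 108 mod 58 = 50; 8^50 ≡ 27 (mod 59).
Mod 11: 9507 ≡ 3; by Fermat, exponent reduces to 108 mod 10 = 8; 3^8 ≡ 5 (mod 11).
Combine by CRT: x ≡ 1 (mod 19), x ≡ 27 (mod 59), x ≡ 5 (mod 11) ⇒ x ≡ 2623 (mod 12331).

2623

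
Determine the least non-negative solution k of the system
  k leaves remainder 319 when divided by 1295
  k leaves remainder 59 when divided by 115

28809

Combine the congruences pairwise.
gcd(1295, 115) = 5 and 5 | (59 − 319), so the pair is consistent; merging gives k ≡ 28809 (mod 29785), where 29785 = lcm(1295, 115).
The solution is unique modulo lcm(1295, 115) = 29785.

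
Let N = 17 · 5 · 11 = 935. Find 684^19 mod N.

Mod 17: 684 ≡ 4; by Fermat, exponent reduces to 19 mod 16 = 3; 4^3 ≡ 13 (mod 17).
Mod 5: 684 ≡ 4; by Fermat, exponent reduces to 19 mod 4 = 3; 4^3 ≡ 4 (mod 5).
Mod 11: 684 ≡ 2; by Fermat, exponent reduces to 19 mod 10 = 9; 2^9 ≡ 6 (mod 11).
Combine by CRT: x ≡ 13 (mod 17), x ≡ 4 (mod 5), x ≡ 6 (mod 11) ⇒ x ≡ 149 (mod 935).

149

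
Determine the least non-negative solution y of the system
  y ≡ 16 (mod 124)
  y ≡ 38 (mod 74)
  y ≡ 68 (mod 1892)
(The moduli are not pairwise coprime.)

898768

gcd(124, 74) = 2 and 2 | (38 − 16), so the pair is consistent; merging gives y ≡ 4108 (mod 4588), where 4588 = lcm(124, 74).
gcd(4588, 1892) = 4 and 4 | (68 − 4108), so the pair is consistent; merging gives y ≡ 898768 (mod 2170124), where 2170124 = lcm(4588, 1892).
The solution is unique modulo lcm(124, 74, 1892) = 2170124.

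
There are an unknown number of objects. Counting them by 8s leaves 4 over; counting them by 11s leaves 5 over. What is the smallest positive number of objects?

60

From N ≡ 4 (mod 8) write N = 4 + 8t. Substituting into N ≡ 5 (mod 11) gives 8t ≡ 1 (mod 11), and since 8⁻¹ ≡ 7 (mod 11), t ≡ 7. Hence N ≡ 4 + 8·7 = 60 (mod 88).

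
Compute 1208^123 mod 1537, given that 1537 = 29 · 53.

Mod 29: 1208 ≡ 19; by Fermat, exponent reduces to 123 mod 28 = 11; 19^11 ≡ 27 (mod 29).
Mod 53: 1208 ≡ 42; by Fermat, exponent reduces to 123 mod 52 = 19; 42^19 ≡ 36 (mod 53).
Combine by CRT: x ≡ 27 (mod 29), x ≡ 36 (mod 53) ⇒ x ≡ 1361 (mod 1537).

1361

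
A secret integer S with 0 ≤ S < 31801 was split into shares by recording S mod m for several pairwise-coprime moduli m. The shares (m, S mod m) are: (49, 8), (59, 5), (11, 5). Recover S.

The moduli are pairwise coprime; N = 49·59·11 = 31801.
N/49 = 649; 649 ≡ 12 (mod 49); 12·45 ≡ 1, so inverse 45.
N/59 = 539; 539 ≡ 8 (mod 59); 8·37 ≡ 1, so inverse 37.
N/11 = 2891; 2891 ≡ 9 (mod 11); 9·5 ≡ 1, so inverse 5.
S ≡ 8·649·45 + 5·539·37 + 5·2891·5 = 405630.
405630 mod 31801 = 24018.

24018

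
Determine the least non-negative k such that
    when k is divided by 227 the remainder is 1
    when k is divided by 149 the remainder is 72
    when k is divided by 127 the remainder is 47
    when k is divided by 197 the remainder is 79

Combine the congruences pairwise.
From k ≡ 1 (mod 227) write k = 1 + 227t. Substituting into k ≡ 72 (mod 149) gives 227t ≡ 71 (mod 149), and since 78⁻¹ ≡ 128 (mod 149), t ≡ 148. Hence k ≡ 1 + 227·148 = 33597 (mod 33823).
From k ≡ 33597 (mod 33823) write k = 33597 + 33823t. Substituting into k ≡ 47 (mod 127) gives 33823t ≡ 105 (mod 127), and since 41⁻¹ ≡ 31 (mod 127), t ≡ 80. Hence k ≡ 33597 + 33823·80 = 2739437 (mod 4295521).
From k ≡ 2739437 (mod 4295521) write k = 2739437 + 4295521t. Substituting into k ≡ 79 (mod 197) gives 4295521t ≡ 124 (mod 197), and since 133⁻¹ ≡ 40 (mod 197), t ≡ 35. Hence k ≡ 2739437 + 4295521·35 = 153082672 (mod 846217637).

153082672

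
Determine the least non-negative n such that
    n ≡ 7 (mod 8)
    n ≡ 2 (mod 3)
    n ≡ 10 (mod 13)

23

From n ≡ 7 (mod 8) write n = 7 + 8t. Substituting into n ≡ 2 (mod 3) gives 8t ≡ 1 (mod 3), and since 2⁻¹ ≡ 2 (mod 3), t ≡ 2. Hence n ≡ 7 + 8·2 = 23 (mod 24).
From n ≡ 23 (mod 24) write n = 23 + 24t. Substituting into n ≡ 10 (mod 13) gives 24t ≡ 0 (mod 13), and since 11⁻¹ ≡ 6 (mod 13), t ≡ 0. Hence n ≡ 23 + 24·0 = 23 (mod 312).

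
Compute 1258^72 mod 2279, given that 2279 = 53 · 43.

1583

Mod 53: 1258 ≡ 39; by Fermat, exponent reduces to 72 mod 52 = 20; 39^20 ≡ 46 (mod 53).
Mod 43: 1258 ≡ 11; by Fermat, exponent reduces to 72 mod 42 = 30; 11^30 ≡ 35 (mod 43).
Combine by CRT: x ≡ 46 (mod 53), x ≡ 35 (mod 43) ⇒ x ≡ 1583 (mod 2279).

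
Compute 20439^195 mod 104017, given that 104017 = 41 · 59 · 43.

13480

Mod 41: 20439 ≡ 21; by Fermat, exponent reduces to 195 mod 40 = 35; 21^35 ≡ 32 (mod 41).
Mod 59: 20439 ≡ 25; by Fermat, exponent reduces to 195 mod 58 = 21; 25^21 ≡ 28 (mod 59).
Mod 43: 20439 ≡ 14; by Fermat, exponent reduces to 195 mod 42 = 27; 14^27 ≡ 21 (mod 43).
Combine by CRT: x ≡ 32 (mod 41), x ≡ 28 (mod 59), x ≡ 21 (mod 43) ⇒ x ≡ 13480 (mod 104017).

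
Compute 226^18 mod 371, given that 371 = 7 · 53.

Mod 7: 226 ≡ 2; since 6 | 18, by Fermat 2^18 ≡ 1 (mod 7).
Mod 53: 226 ≡ 14; 14^18 ≡ 17 (mod 53).
Combine by CRT: x ≡ 1 (mod 7), x ≡ 17 (mod 53) ⇒ x ≡ 176 (mod 371).

176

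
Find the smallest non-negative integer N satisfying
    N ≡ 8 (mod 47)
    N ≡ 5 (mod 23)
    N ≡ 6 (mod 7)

From N ≡ 8 (mod 47) write N = 8 + 47t. Substituting into N ≡ 5 (mod 23) gives 47t ≡ 20 (mod 23), and since 1⁻¹ ≡ 1 (mod 23), t ≡ 20. Hence N ≡ 8 + 47·20 = 948 (mod 1081).
From N ≡ 948 (mod 1081) write N = 948 + 1081t. Substituting into N ≡ 6 (mod 7) gives 1081t ≡ 3 (mod 7), and since 3⁻¹ ≡ 5 (mod 7), t ≡ 1. Hence N ≡ 948 + 1081·1 = 2029 (mod 7567).

2029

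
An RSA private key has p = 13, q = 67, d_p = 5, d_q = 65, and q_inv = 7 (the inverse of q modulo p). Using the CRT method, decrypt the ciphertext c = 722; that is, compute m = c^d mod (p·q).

m₁ = c^(d_p) mod p: c ≡ 7 (mod 13), and 7^5 mod 13 = 11.
m₂ = c^(d_q) mod q: c ≡ 52 (mod 67), and 52^65 mod 67 = 58.
h = q_inv·(m₁ − m₂) mod p = 7·(11 − 58) mod 13 = 9.
m = m₂ + h·q = 58 + 9·67 = 661.

661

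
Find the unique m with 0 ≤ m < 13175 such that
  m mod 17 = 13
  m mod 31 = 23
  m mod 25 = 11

9261

The moduli are pairwise coprime; N = 17·31·25 = 13175.
N/17 = 775; 775 ≡ 10 (mod 17); 10·12 ≡ 1, so inverse 12.
N/31 = 425; 425 ≡ 22 (mod 31); 22·24 ≡ 1, so inverse 24.
N/25 = 527; 527 ≡ 2 (mod 25); 2·13 ≡ 1, so inverse 13.
m ≡ 13·775·12 + 23·425·24 + 11·527·13 = 430861.
430861 mod 13175 = 9261.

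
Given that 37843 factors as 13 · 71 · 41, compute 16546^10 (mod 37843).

Mod 13: 16546 ≡ 10; 10^10 ≡ 3 (mod 13).
Mod 71: 16546 ≡ 3; 3^10 ≡ 48 (mod 71).
Mod 41: 16546 ≡ 23; 23^10 ≡ 1 (mod 41).
Combine by CRT: x ≡ 3 (mod 13), x ≡ 48 (mod 71), x ≡ 1 (mod 41) ⇒ x ≡ 6438 (mod 37843).

6438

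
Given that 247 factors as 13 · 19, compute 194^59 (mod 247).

Mod 13: 194 ≡ 12; by Fermat, exponent reduces to 59 mod 12 = 11; 12^11 ≡ 12 (mod 13).
Mod 19: 194 ≡ 4; by Fermat, exponent reduces to 59 mod 18 = 5; 4^5 ≡ 17 (mod 19).
Combine by CRT: x ≡ 12 (mod 13), x ≡ 17 (mod 19) ⇒ x ≡ 207 (mod 247).

207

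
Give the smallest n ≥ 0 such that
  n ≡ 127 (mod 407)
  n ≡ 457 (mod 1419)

33094

gcd(407, 1419) = 11 and 11 | (457 − 127), so the pair is consistent; merging gives n ≡ 33094 (mod 52503), where 52503 = lcm(407, 1419).
The solution is unique modulo lcm(407, 1419) = 52503.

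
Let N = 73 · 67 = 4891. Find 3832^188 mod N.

Mod 73: 3832 ≡ 36; by Fermat, exponent reduces to 188 mod 72 = 44; 36^44 ≡ 2 (mod 73).
Mod 67: 3832 ≡ 13; by Fermat, exponent reduces to 188 mod 66 = 56; 13^56 ≡ 55 (mod 67).
Combine by CRT: x ≡ 2 (mod 73), x ≡ 55 (mod 67) ⇒ x ≡ 1462 (mod 4891).

1462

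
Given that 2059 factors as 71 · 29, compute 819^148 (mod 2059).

Mod 71: 819 ≡ 38; by Fermat, exponent reduces to 148 mod 70 = 8; 38^8 ≡ 64 (mod 71).
Mod 29: 819 ≡ 7; by Fermat, exponent reduces to 148 mod 28 = 8; 7^8 ≡ 7 (mod 29).
Combine by CRT: x ≡ 64 (mod 71), x ≡ 7 (mod 29) ⇒ x ≡ 703 (mod 2059).

703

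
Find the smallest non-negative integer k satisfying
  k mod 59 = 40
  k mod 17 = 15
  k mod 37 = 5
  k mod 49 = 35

1045107

The moduli are pairwise coprime; N = 59·17·37·49 = 1818439.
N/59 = 30821; 30821 ≡ 23 (mod 59); 23·18 ≡ 1, so inverse 18.
N/17 = 106967; 106967 ≡ 3 (mod 17); 3·6 ≡ 1, so inverse 6.
N/37 = 49147; 49147 ≡ 11 (mod 37); 11·27 ≡ 1, so inverse 27.
N/49 = 37111; 37111 ≡ 18 (mod 49); 18·30 ≡ 1, so inverse 30.
k ≡ 40·30821·18 + 15·106967·6 + 5·49147·27 + 35·37111·30 = 77419545.
77419545 mod 1818439 = 1045107.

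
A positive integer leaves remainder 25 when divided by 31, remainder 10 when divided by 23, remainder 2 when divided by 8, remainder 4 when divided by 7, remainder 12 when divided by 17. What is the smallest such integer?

The moduli are pairwise coprime; N = 31·23·8·7·17 = 678776.
N/31 = 21896; 21896 ≡ 10 (mod 31); 10·28 ≡ 1, so inverse 28.
N/23 = 29512; 29512 ≡ 3 (mod 23); 3·8 ≡ 1, so inverse 8.
N/8 = 84847; 84847 ≡ 7 (mod 8); 7·7 ≡ 1, so inverse 7.
N/7 = 96968; 96968 ≡ 4 (mod 7); 4·2 ≡ 1, so inverse 2.
N/17 = 39928; 39928 ≡ 12 (mod 17); 12·10 ≡ 1, so inverse 10.
x ≡ 25·21896·28 + 10·29512·8 + 2·84847·7 + 4·96968·2 + 12·39928·10 = 24443122.
24443122 mod 678776 = 7186.

7186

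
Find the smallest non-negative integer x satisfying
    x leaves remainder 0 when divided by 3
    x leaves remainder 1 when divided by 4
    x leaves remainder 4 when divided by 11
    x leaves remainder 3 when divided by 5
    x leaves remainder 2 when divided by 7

2193

From x ≡ 0 (mod 3) write x = 0 + 3t. Substituting into x ≡ 1 (mod 4) gives 3t ≡ 1 (mod 4), and since 3⁻¹ ≡ 3 (mod 4), t ≡ 3. Hence x ≡ 0 + 3·3 = 9 (mod 12).
From x ≡ 9 (mod 12) write x = 9 + 12t. Substituting into x ≡ 4 (mod 11) gives 12t ≡ 6 (mod 11), and since 1⁻¹ ≡ 1 (mod 11), t ≡ 6. Hence x ≡ 9 + 12·6 = 81 (mod 132).
From x ≡ 81 (mod 132) write x = 81 + 132t. Substituting into x ≡ 3 (mod 5) gives 132t ≡ 2 (mod 5), and since 2⁻¹ ≡ 3 (mod 5), t ≡ 1. Hence x ≡ 81 + 132·1 = 213 (mod 660).
From x ≡ 213 (mod 660) write x = 213 + 660t. Substituting into x ≡ 2 (mod 7) gives 660t ≡ 6 (mod 7), and since 2⁻¹ ≡ 4 (mod 7), t ≡ 3. Hence x ≡ 213 + 660·3 = 2193 (mod 4620).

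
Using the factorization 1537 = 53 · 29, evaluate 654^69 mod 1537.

Mod 53: 654 ≡ 18; by Fermat, exponent reduces to 69 mod 52 = 17; 18^17 ≡ 33 (mod 53).
Mod 29: 654 ≡ 16; by Fermat, exponent reduces to 69 mod 28 = 13; 16^13 ≡ 20 (mod 29).
Combine by CRT: x ≡ 33 (mod 53), x ≡ 20 (mod 29) ⇒ x ≡ 1093 (mod 1537).

1093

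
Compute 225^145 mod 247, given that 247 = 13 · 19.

225

Mod 13: 225 ≡ 4; by Fermat, exponent reduces to 145 mod 12 = 1; 4^1 ≡ 4 (mod 13).
Mod 19: 225 ≡ 16; by Fermat, exponent reduces to 145 mod 18 = 1; 16^1 ≡ 16 (mod 19).
Combine by CRT: x ≡ 4 (mod 13), x ≡ 16 (mod 19) ⇒ x ≡ 225 (mod 247).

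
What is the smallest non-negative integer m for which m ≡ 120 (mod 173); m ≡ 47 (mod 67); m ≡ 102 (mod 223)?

The moduli are pairwise coprime; N = 173·67·223 = 2584793.
N/173 = 14941; 14941 ≡ 63 (mod 173); 63·11 ≡ 1, so inverse 11.
N/67 = 38579; 38579 ≡ 54 (mod 67); 54·36 ≡ 1, so inverse 36.
N/223 = 11591; 11591 ≡ 218 (mod 223); 218·89 ≡ 1, so inverse 89.
m ≡ 120·14941·11 + 47·38579·36 + 102·11591·89 = 190220886.
190220886 mod 2584793 = 1530997.

1530997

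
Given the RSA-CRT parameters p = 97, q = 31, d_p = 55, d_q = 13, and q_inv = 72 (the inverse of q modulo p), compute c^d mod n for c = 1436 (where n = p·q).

m₁ = c^(d_p) mod p: c ≡ 78 (mod 97), and 78^55 mod 97 = 55.
m₂ = c^(d_q) mod q: c ≡ 10 (mod 31), and 10^13 mod 31 = 9.
h = q_inv·(m₁ − m₂) mod p = 72·(55 − 9) mod 97 = 14.
m = m₂ + h·q = 9 + 14·31 = 443.

443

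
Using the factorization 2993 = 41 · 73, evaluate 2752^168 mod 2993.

2191

Mod 41: 2752 ≡ 5; by Fermat, exponent reduces to 168 mod 40 = 8; 5^8 ≡ 18 (mod 41).
Mod 73: 2752 ≡ 51; by Fermat, exponent reduces to 168 mod 72 = 24; 51^24 ≡ 1 (mod 73).
Combine by CRT: x ≡ 18 (mod 41), x ≡ 1 (mod 73) ⇒ x ≡ 2191 (mod 2993).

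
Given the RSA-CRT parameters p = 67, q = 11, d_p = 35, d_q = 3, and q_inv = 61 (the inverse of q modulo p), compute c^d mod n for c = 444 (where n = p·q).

581

m₁ = c^(d_p) mod p: c ≡ 42 (mod 67), and 42^35 mod 67 = 45.
m₂ = c^(d_q) mod q: c ≡ 4 (mod 11), and 4^3 mod 11 = 9.
h = q_inv·(m₁ − m₂) mod p = 61·(45 − 9) mod 67 = 52.
m = m₂ + h·q = 9 + 52·11 = 581.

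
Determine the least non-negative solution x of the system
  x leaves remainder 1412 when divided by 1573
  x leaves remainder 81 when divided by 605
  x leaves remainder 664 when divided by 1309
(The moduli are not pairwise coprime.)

gcd(1573, 605) = 121 and 121 | (81 − 1412), so the pair is consistent; merging gives x ≡ 6131 (mod 7865), where 7865 = lcm(1573, 605).
gcd(7865, 1309) = 11 and 11 | (664 − 6131), so the pair is consistent; merging gives x ≡ 776901 (mod 935935), where 935935 = lcm(7865, 1309).
The solution is unique modulo lcm(1573, 605, 1309) = 935935.

776901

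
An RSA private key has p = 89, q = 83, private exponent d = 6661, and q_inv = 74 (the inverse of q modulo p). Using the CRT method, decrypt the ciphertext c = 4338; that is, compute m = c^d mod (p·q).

d_p = d mod (p−1) = 6661 mod 88 = 61; d_q = d mod (q−1) = 19.
m₁ = c^(d_p) mod p: c ≡ 66 (mod 89), and 66^61 mod 89 = 3.
m₂ = c^(d_q) mod q: c ≡ 22 (mod 83), and 22^19 mod 83 = 72.
h = q_inv·(m₁ − m₂) mod p = 74·(3 − 72) mod 89 = 56.
m = m₂ + h·q = 72 + 56·83 = 4720.

4720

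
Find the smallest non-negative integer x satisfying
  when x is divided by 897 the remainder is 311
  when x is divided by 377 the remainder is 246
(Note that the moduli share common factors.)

16457

Combine the congruences pairwise.
gcd(897, 377) = 13 and 13 | (246 − 311), so the pair is consistent; merging gives x ≡ 16457 (mod 26013), where 26013 = lcm(897, 377).
The solution is unique modulo lcm(897, 377) = 26013.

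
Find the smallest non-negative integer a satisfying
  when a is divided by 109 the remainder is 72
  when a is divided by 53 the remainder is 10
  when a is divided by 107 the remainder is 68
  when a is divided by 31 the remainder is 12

12969110

The moduli are pairwise coprime; N = 109·53·107·31 = 19162309.
N/109 = 175801; 175801 ≡ 93 (mod 109); 93·34 ≡ 1, so inverse 34.
N/53 = 361553; 361553 ≡ 40 (mod 53); 40·4 ≡ 1, so inverse 4.
N/107 = 179087; 179087 ≡ 76 (mod 107); 76·69 ≡ 1, so inverse 69.
N/31 = 618139; 618139 ≡ 30 (mod 31); 30·30 ≡ 1, so inverse 30.
a ≡ 72·175801·34 + 10·361553·4 + 68·179087·69 + 12·618139·30 = 1507629212.
1507629212 mod 19162309 = 12969110.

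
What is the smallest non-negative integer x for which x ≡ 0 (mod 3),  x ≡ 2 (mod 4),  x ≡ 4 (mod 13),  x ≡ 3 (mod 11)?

The moduli are pairwise coprime; N = 3·4·13·11 = 1716.
N/3 = 572; 572 ≡ 2 (mod 3); 2·2 ≡ 1, so inverse 2.
N/4 = 429; 429 ≡ 1 (mod 4), inverse 1.
N/13 = 132; 132 ≡ 2 (mod 13); 2·7 ≡ 1, so inverse 7.
N/11 = 156; 156 ≡ 2 (mod 11); 2·6 ≡ 1, so inverse 6.
x ≡ 0·572·2 + 2·429·1 + 4·132·7 + 3·156·6 = 7362.
7362 mod 1716 = 498.

498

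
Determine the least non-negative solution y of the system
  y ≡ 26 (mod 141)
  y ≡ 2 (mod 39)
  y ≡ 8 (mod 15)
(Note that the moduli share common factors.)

gcd(141, 39) = 3 and 3 | (2 − 26), so the pair is consistent; merging gives y ≡ 1718 (mod 1833), where 1833 = lcm(141, 39).
gcd(1833, 15) = 3 and 3 | (8 − 1718), so the pair is consistent; merging gives y ≡ 1718 (mod 9165), where 9165 = lcm(1833, 15).
The solution is unique modulo lcm(141, 39, 15) = 9165.

1718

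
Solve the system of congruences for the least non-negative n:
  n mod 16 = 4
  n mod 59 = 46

Combine the congruences pairwise.
From n ≡ 4 (mod 16) write n = 4 + 16t. Substituting into n ≡ 46 (mod 59) gives 16t ≡ 42 (mod 59), and since 16⁻¹ ≡ 48 (mod 59), t ≡ 10. Hence n ≡ 4 + 16·10 = 164 (mod 944).

164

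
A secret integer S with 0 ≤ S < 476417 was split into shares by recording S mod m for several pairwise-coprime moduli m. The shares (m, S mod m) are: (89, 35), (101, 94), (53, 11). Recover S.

166643

The moduli are pairwise coprime; N = 89·101·53 = 476417.
N/89 = 5353; 5353 ≡ 13 (mod 89); 13·48 ≡ 1, so inverse 48.
N/101 = 4717; 4717 ≡ 71 (mod 101); 71·37 ≡ 1, so inverse 37.
N/53 = 8989; 8989 ≡ 32 (mod 53); 32·5 ≡ 1, so inverse 5.
S ≡ 35·5353·48 + 94·4717·37 + 11·8989·5 = 25893161.
25893161 mod 476417 = 166643.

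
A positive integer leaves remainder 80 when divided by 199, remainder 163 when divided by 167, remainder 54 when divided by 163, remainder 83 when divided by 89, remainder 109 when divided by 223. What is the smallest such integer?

85124247841

From n ≡ 80 (mod 199) write n = 80 + 199t. Substituting into n ≡ 163 (mod 167) gives 199t ≡ 83 (mod 167), and since 32⁻¹ ≡ 47 (mod 167), t ≡ 60. Hence n ≡ 80 + 199·60 = 12020 (mod 33233).
From n ≡ 12020 (mod 33233) write n = 12020 + 33233t. Substituting into n ≡ 54 (mod 163) gives 33233t ≡ 96 (mod 163), and since 144⁻¹ ≡ 60 (mod 163), t ≡ 55. Hence n ≡ 12020 + 33233·55 = 1839835 (mod 5416979).
From n ≡ 1839835 (mod 5416979) write n = 1839835 + 5416979t. Substituting into n ≡ 83 (mod 89) gives 5416979t ≡ 56 (mod 89), and since 83⁻¹ ≡ 74 (mod 89), t ≡ 50. Hence n ≡ 1839835 + 5416979·50 = 272688785 (mod 482111131).
From n ≡ 272688785 (mod 482111131) write n = 272688785 + 482111131t. Substituting into n ≡ 109 (mod 223) gives 482111131t ≡ 184 (mod 223), and since 72⁻¹ ≡ 127 (mod 223), t ≡ 176. Hence n ≡ 272688785 + 482111131·176 = 85124247841 (mod 107510782213).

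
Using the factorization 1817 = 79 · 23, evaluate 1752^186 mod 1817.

259

Mod 79: 1752 ≡ 14; by Fermat, exponent reduces to 186 mod 78 = 30; 14^30 ≡ 22 (mod 79).
Mod 23: 1752 ≡ 4; by Fermat, exponent reduces to 186 mod 22 = 10; 4^10 ≡ 6 (mod 23).
Combine by CRT: x ≡ 22 (mod 79), x ≡ 6 (mod 23) ⇒ x ≡ 259 (mod 1817).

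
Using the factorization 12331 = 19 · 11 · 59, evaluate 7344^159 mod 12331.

Mod 19: 7344 ≡ 10; by Fermat, exponent reduces to 159 mod 18 = 15; 10^15 ≡ 8 (mod 19).
Mod 11: 7344 ≡ 7; by Fermat, exponent reduces to 159 mod 10 = 9; 7^9 ≡ 8 (mod 11).
Mod 59: 7344 ≡ 28; by Fermat, exponent reduces to 159 mod 58 = 43; 28^43 ≡ 45 (mod 59).
Combine by CRT: x ≡ 8 (mod 19), x ≡ 8 (mod 11), x ≡ 45 (mod 59) ⇒ x ≡ 635 (mod 12331).

635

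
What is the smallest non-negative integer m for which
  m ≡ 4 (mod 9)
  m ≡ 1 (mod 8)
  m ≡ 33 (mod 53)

3001

The moduli are pairwise coprime; N = 9·8·53 = 3816.
N/9 = 424; 424 ≡ 1 (mod 9), inverse 1.
N/8 = 477; 477 ≡ 5 (mod 8); 5·5 ≡ 1, so inverse 5.
N/53 = 72; 72 ≡ 19 (mod 53); 19·14 ≡ 1, so inverse 14.
m ≡ 4·424·1 + 1·477·5 + 33·72·14 = 37345.
37345 mod 3816 = 3001.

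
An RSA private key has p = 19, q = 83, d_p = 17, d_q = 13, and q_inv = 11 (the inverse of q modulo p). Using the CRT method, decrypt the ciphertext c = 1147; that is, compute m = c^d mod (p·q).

49

m₁ = c^(d_p) mod p: c ≡ 7 (mod 19), and 7^17 mod 19 = 11.
m₂ = c^(d_q) mod q: c ≡ 68 (mod 83), and 68^13 mod 83 = 49.
h = q_inv·(m₁ − m₂) mod p = 11·(11 − 49) mod 19 = 0.
m = m₂ + h·q = 49 + 0·83 = 49.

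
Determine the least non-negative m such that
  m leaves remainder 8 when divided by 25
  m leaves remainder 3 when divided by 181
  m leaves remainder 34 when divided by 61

168333

Combine the congruences pairwise.
From m ≡ 8 (mod 25) write m = 8 + 25t. Substituting into m ≡ 3 (mod 181) gives 25t ≡ 176 (mod 181), and since 25⁻¹ ≡ 29 (mod 181), t ≡ 36. Hence m ≡ 8 + 25·36 = 908 (mod 4525).
From m ≡ 908 (mod 4525) write m = 908 + 4525t. Substituting into m ≡ 34 (mod 61) gives 4525t ≡ 41 (mod 61), and since 11⁻¹ ≡ 50 (mod 61), t ≡ 37. Hence m ≡ 908 + 4525·37 = 168333 (mod 276025).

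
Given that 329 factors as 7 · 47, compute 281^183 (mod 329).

281

Mod 7: 281 ≡ 1; by Fermat, exponent reduces to 183 mod 6 = 3; 1^3 ≡ 1 (mod 7).
Mod 47: 281 ≡ 46; by Fermat, exponent reduces to 183 mod 46 = 45; 46^45 ≡ 46 (mod 47).
Combine by CRT: x ≡ 1 (mod 7), x ≡ 46 (mod 47) ⇒ x ≡ 281 (mod 329).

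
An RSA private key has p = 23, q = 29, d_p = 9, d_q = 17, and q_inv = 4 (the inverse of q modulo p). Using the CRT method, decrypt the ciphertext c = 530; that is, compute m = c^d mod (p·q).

300

m₁ = c^(d_p) mod p: c ≡ 1 (mod 23), and 1^9 mod 23 = 1.
m₂ = c^(d_q) mod q: c ≡ 8 (mod 29), and 8^17 mod 29 = 10.
h = q_inv·(m₁ − m₂) mod p = 4·(1 − 10) mod 23 = 10.
m = m₂ + h·q = 10 + 10·29 = 300.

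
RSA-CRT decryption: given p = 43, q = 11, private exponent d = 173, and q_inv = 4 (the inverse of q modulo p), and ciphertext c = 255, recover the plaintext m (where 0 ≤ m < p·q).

d_p = d mod (p−1) = 173 mod 42 = 5; d_q = d mod (q−1) = 3.
m₁ = c^(d_p) mod p: c ≡ 40 (mod 43), and 40^5 mod 43 = 15.
m₂ = c^(d_q) mod q: c ≡ 2 (mod 11), and 2^3 mod 11 = 8.
h = q_inv·(m₁ − m₂) mod p = 4·(15 − 8) mod 43 = 28.
m = m₂ + h·q = 8 + 28·11 = 316.

316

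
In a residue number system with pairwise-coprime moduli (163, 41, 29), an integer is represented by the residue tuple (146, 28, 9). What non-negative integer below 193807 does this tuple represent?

79527

From x ≡ 146 (mod 163) write x = 146 + 163t. Substituting into x ≡ 28 (mod 41) gives 163t ≡ 5 (mod 41), and since 40⁻¹ ≡ 40 (mod 41), t ≡ 36. Hence x ≡ 146 + 163·36 = 6014 (mod 6683).
From x ≡ 6014 (mod 6683) write x = 6014 + 6683t. Substituting into x ≡ 9 (mod 29) gives 6683t ≡ 27 (mod 29), and since 13⁻¹ ≡ 9 (mod 29), t ≡ 11. Hence x ≡ 6014 + 6683·11 = 79527 (mod 193807).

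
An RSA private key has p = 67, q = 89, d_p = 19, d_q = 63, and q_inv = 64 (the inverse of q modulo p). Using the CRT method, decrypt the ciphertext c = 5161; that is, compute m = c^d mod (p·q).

2224

m₁ = c^(d_p) mod p: c ≡ 2 (mod 67), and 2^19 mod 67 = 13.
m₂ = c^(d_q) mod q: c ≡ 88 (mod 89), and 88^63 mod 89 = 88.
h = q_inv·(m₁ − m₂) mod p = 64·(13 − 88) mod 67 = 24.
m = m₂ + h·q = 88 + 24·89 = 2224.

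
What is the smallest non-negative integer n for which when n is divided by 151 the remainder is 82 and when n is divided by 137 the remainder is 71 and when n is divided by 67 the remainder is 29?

The moduli are pairwise coprime; M = 151·137·67 = 1386029.
M/151 = 9179; 9179 ≡ 119 (mod 151); 119·33 ≡ 1, so inverse 33.
M/137 = 10117; 10117 ≡ 116 (mod 137); 116·13 ≡ 1, so inverse 13.
M/67 = 20687; 20687 ≡ 51 (mod 67); 51·46 ≡ 1, so inverse 46.
n ≡ 82·9179·33 + 71·10117·13 + 29·20687·46 = 61772823.
61772823 mod 1386029 = 787547.

787547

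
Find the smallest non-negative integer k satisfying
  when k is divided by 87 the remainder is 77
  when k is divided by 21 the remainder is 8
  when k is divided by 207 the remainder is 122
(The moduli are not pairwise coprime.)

41315

gcd(87, 21) = 3 and 3 | (8 − 77), so the pair is consistent; merging gives k ≡ 512 (mod 609), where 609 = lcm(87, 21).
gcd(609, 207) = 3 and 3 | (122 − 512), so the pair is consistent; merging gives k ≡ 41315 (mod 42021), where 42021 = lcm(609, 207).
The solution is unique modulo lcm(87, 21, 207) = 42021.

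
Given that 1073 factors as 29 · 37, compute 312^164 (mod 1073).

256

Mod 29: 312 ≡ 22; by Fermat, exponent reduces to 164 mod 28 = 24; 22^24 ≡ 24 (mod 29).
Mod 37: 312 ≡ 16; by Fermat, exponent reduces to 164 mod 36 = 20; 16^20 ≡ 34 (mod 37).
Combine by CRT: x ≡ 24 (mod 29), x ≡ 34 (mod 37) ⇒ x ≡ 256 (mod 1073).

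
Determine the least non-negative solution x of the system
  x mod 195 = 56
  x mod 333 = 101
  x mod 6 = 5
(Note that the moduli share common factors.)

33401

gcd(195, 333) = 3 and 3 | (101 − 56), so the pair is consistent; merging gives x ≡ 11756 (mod 21645), where 21645 = lcm(195, 333).
gcd(21645, 6) = 3 and 3 | (5 − 11756), so the pair is consistent; merging gives x ≡ 33401 (mod 43290), where 43290 = lcm(21645, 6).
The solution is unique modulo lcm(195, 333, 6) = 43290.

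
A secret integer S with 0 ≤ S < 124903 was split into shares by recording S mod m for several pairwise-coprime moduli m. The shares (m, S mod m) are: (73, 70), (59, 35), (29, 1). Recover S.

40804

Combine the congruences pairwise.
From S ≡ 70 (mod 73) write S = 70 + 73t. Substituting into S ≡ 35 (mod 59) gives 73t ≡ 24 (mod 59), and since 14⁻¹ ≡ 38 (mod 59), t ≡ 27. Hence S ≡ 70 + 73·27 = 2041 (mod 4307).
From S ≡ 2041 (mod 4307) write S = 2041 + 4307t. Substituting into S ≡ 1 (mod 29) gives 4307t ≡ 19 (mod 29), and since 15⁻¹ ≡ 2 (mod 29), t ≡ 9. Hence S ≡ 2041 + 4307·9 = 40804 (mod 124903).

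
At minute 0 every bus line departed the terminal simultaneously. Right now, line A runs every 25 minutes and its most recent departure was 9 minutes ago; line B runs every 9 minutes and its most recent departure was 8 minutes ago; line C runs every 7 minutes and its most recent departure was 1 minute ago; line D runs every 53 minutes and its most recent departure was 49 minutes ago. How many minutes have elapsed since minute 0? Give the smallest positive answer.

64709

The moduli are pairwise coprime; N = 25·9·7·53 = 83475.
N/25 = 3339; 3339 ≡ 14 (mod 25); 14·9 ≡ 1, so inverse 9.
N/9 = 9275; 9275 ≡ 5 (mod 9); 5·2 ≡ 1, so inverse 2.
N/7 = 11925; 11925 ≡ 4 (mod 7); 4·2 ≡ 1, so inverse 2.
N/53 = 1575; 1575 ≡ 38 (mod 53); 38·7 ≡ 1, so inverse 7.
t ≡ 9·3339·9 + 8·9275·2 + 1·11925·2 + 49·1575·7 = 982934.
982934 mod 83475 = 64709.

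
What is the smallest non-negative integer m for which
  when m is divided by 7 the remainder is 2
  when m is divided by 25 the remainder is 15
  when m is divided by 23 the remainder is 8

The moduli are pairwise coprime; N = 7·25·23 = 4025.
N/7 = 575; 575 ≡ 1 (mod 7), inverse 1.
N/25 = 161; 161 ≡ 11 (mod 25); 11·16 ≡ 1, so inverse 16.
N/23 = 175; 175 ≡ 14 (mod 23); 14·5 ≡ 1, so inverse 5.
m ≡ 2·575·1 + 15·161·16 + 8·175·5 = 46790.
46790 mod 4025 = 2515.

2515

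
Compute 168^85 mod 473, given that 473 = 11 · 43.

254

Mod 11: 168 ≡ 3; by Fermat, exponent reduces to 85 mod 10 = 5; 3^5 ≡ 1 (mod 11).
Mod 43: 168 ≡ 39; by Fermat, exponent reduces to 85 mod 42 = 1; 39^1 ≡ 39 (mod 43).
Combine by CRT: x ≡ 1 (mod 11), x ≡ 39 (mod 43) ⇒ x ≡ 254 (mod 473).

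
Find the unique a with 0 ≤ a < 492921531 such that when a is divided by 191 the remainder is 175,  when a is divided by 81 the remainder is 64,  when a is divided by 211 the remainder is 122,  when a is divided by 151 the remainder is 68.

92807839

The moduli are pairwise coprime; N = 191·81·211·151 = 492921531.
N/191 = 2580741; 2580741 ≡ 140 (mod 191); 140·176 ≡ 1, so inverse 176.
N/81 = 6085451; 6085451 ≡ 2 (mod 81); 2·41 ≡ 1, so inverse 41.
N/211 = 2336121; 2336121 ≡ 140 (mod 211); 140·104 ≡ 1, so inverse 104.
N/151 = 3264381; 3264381 ≡ 63 (mod 151); 63·12 ≡ 1, so inverse 12.
a ≡ 175·2580741·176 + 64·6085451·41 + 122·2336121·104 + 68·3264381·12 = 127759484368.
127759484368 mod 492921531 = 92807839.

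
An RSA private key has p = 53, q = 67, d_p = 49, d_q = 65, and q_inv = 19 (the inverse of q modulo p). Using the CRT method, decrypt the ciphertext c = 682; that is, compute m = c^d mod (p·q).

m₁ = c^(d_p) mod p: c ≡ 46 (mod 53), and 46^49 mod 53 = 36.
m₂ = c^(d_q) mod q: c ≡ 12 (mod 67), and 12^65 mod 67 = 28.
h = q_inv·(m₁ − m₂) mod p = 19·(36 − 28) mod 53 = 46.
m = m₂ + h·q = 28 + 46·67 = 3110.

3110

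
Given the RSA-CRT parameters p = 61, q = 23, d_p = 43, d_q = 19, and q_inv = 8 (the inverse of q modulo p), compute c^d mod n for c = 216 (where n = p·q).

m₁ = c^(d_p) mod p: c ≡ 33 (mod 61), and 33^43 mod 61 = 8.
m₂ = c^(d_q) mod q: c ≡ 9 (mod 23), and 9^19 mod 23 = 13.
h = q_inv·(m₁ − m₂) mod p = 8·(8 − 13) mod 61 = 21.
m = m₂ + h·q = 13 + 21·23 = 496.

496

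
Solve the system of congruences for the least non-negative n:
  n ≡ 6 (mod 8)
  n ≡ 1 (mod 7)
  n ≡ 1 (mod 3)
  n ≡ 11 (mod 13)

1870

Combine the congruences pairwise.
From n ≡ 6 (mod 8) write n = 6 + 8t. Substituting into n ≡ 1 (mod 7) gives 8t ≡ 2 (mod 7), and since 1⁻¹ ≡ 1 (mod 7), t ≡ 2. Hence n ≡ 6 + 8·2 = 22 (mod 56).
From n ≡ 22 (mod 56) write n = 22 + 56t. Substituting into n ≡ 1 (mod 3) gives 56t ≡ 0 (mod 3), and since 2⁻¹ ≡ 2 (mod 3), t ≡ 0. Hence n ≡ 22 + 56·0 = 22 (mod 168).
From n ≡ 22 (mod 168) write n = 22 + 168t. Substituting into n ≡ 11 (mod 13) gives 168t ≡ 2 (mod 13), and since 12⁻¹ ≡ 12 (mod 13), t ≡ 11. Hence n ≡ 22 + 168·11 = 1870 (mod 2184).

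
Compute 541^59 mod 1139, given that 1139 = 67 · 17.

112

Mod 67: 541 ≡ 5; 5^59 ≡ 45 (mod 67).
Mod 17: 541 ≡ 14; by Fermat, exponent reduces to 59 mod 16 = 11; 14^11 ≡ 10 (mod 17).
Combine by CRT: x ≡ 45 (mod 67), x ≡ 10 (mod 17) ⇒ x ≡ 112 (mod 1139).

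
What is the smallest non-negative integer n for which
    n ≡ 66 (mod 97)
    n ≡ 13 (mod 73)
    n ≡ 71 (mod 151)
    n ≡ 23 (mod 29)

16061035

The moduli are pairwise coprime; M = 97·73·151·29 = 31007699.
M/97 = 319667; 319667 ≡ 52 (mod 97); 52·28 ≡ 1, so inverse 28.
M/73 = 424763; 424763 ≡ 49 (mod 73); 49·3 ≡ 1, so inverse 3.
M/151 = 205349; 205349 ≡ 140 (mod 151); 140·96 ≡ 1, so inverse 96.
M/29 = 1069231; 1069231 ≡ 1 (mod 29), inverse 1.
n ≡ 66·319667·28 + 13·424763·3 + 71·205349·96 + 23·1069231·1 = 2031561470.
2031561470 mod 31007699 = 16061035.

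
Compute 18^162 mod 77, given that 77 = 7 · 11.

71

Mod 7: 18 ≡ 4; since 6 | 162, by Fermat 4^162 ≡ 1 (mod 7).
Mod 11: 18 ≡ 7; by Fermat, exponent reduces to 162 mod 10 = 2; 7^2 ≡ 5 (mod 11).
Combine by CRT: x ≡ 1 (mod 7), x ≡ 5 (mod 11) ⇒ x ≡ 71 (mod 77).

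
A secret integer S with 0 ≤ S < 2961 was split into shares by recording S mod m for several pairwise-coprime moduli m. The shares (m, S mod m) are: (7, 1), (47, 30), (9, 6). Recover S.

2850

The moduli are pairwise coprime; N = 7·47·9 = 2961.
N/7 = 423; 423 ≡ 3 (mod 7); 3·5 ≡ 1, so inverse 5.
N/47 = 63; 63 ≡ 16 (mod 47); 16·3 ≡ 1, so inverse 3.
N/9 = 329; 329 ≡ 5 (mod 9); 5·2 ≡ 1, so inverse 2.
S ≡ 1·423·5 + 30·63·3 + 6·329·2 = 11733.
11733 mod 2961 = 2850.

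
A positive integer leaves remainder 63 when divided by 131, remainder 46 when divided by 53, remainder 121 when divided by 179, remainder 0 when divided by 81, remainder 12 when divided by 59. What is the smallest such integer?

From x ≡ 63 (mod 131) write x = 63 + 131t. Substituting into x ≡ 46 (mod 53) gives 131t ≡ 36 (mod 53), and since 25⁻¹ ≡ 17 (mod 53), t ≡ 29. Hence x ≡ 63 + 131·29 = 3862 (mod 6943).
From x ≡ 3862 (mod 6943) write x = 3862 + 6943t. Substituting into x ≡ 121 (mod 179) gives 6943t ≡ 18 (mod 179), and since 141⁻¹ ≡ 146 (mod 179), t ≡ 122. Hence x ≡ 3862 + 6943·122 = 850908 (mod 1242797).
From x ≡ 850908 (mod 1242797) write x = 850908 + 1242797t. Substituting into x ≡ 0 (mod 81) gives 1242797t ≡ 78 (mod 81), and since 14⁻¹ ≡ 29 (mod 81), t ≡ 75. Hence x ≡ 850908 + 1242797·75 = 94060683 (mod 100666557).
From x ≡ 94060683 (mod 100666557) write x = 94060683 + 100666557t. Substituting into x ≡ 12 (mod 59) gives 100666557t ≡ 20 (mod 59), and since 49⁻¹ ≡ 53 (mod 59), t ≡ 57. Hence x ≡ 94060683 + 100666557·57 = 5832054432 (mod 5939326863).

5832054432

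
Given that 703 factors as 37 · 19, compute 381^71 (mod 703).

286

Mod 37: 381 ≡ 11; by Fermat, exponent reduces to 71 mod 36 = 35; 11^35 ≡ 27 (mod 37).
Mod 19: 381 ≡ 1; by Fermat, exponent reduces to 71 mod 18 = 17; 1^17 ≡ 1 (mod 19).
Combine by CRT: x ≡ 27 (mod 37), x ≡ 1 (mod 19) ⇒ x ≡ 286 (mod 703).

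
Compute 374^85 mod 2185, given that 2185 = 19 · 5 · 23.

Mod 19: 374 ≡ 13; by Fermat, exponent reduces to 85 mod 18 = 13; 13^13 ≡ 15 (mod 19).
Mod 5: 374 ≡ 4; by Fermat, exponent reduces to 85 mod 4 = 1; 4^1 ≡ 4 (mod 5).
Mod 23: 374 ≡ 6; by Fermat, exponent reduces to 85 mod 22 = 19; 6^19 ≡ 18 (mod 23).
Combine by CRT: x ≡ 15 (mod 19), x ≡ 4 (mod 5), x ≡ 18 (mod 23) ⇒ x ≡ 984 (mod 2185).

984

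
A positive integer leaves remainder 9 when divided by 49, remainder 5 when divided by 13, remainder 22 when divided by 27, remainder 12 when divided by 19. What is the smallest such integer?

57829

The moduli are pairwise coprime; N = 49·13·27·19 = 326781.
N/49 = 6669; 6669 ≡ 5 (mod 49); 5·10 ≡ 1, so inverse 10.
N/13 = 25137; 25137 ≡ 8 (mod 13); 8·5 ≡ 1, so inverse 5.
N/27 = 12103; 12103 ≡ 7 (mod 27); 7·4 ≡ 1, so inverse 4.
N/19 = 17199; 17199 ≡ 4 (mod 19); 4·5 ≡ 1, so inverse 5.
k ≡ 9·6669·10 + 5·25137·5 + 22·12103·4 + 12·17199·5 = 3325639.
3325639 mod 326781 = 57829.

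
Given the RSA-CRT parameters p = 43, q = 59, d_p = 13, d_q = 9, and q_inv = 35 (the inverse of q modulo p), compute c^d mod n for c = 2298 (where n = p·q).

1439

m₁ = c^(d_p) mod p: c ≡ 19 (mod 43), and 19^13 mod 43 = 20.
m₂ = c^(d_q) mod q: c ≡ 56 (mod 59), and 56^9 mod 59 = 23.
h = q_inv·(m₁ − m₂) mod p = 35·(20 − 23) mod 43 = 24.
m = m₂ + h·q = 23 + 24·59 = 1439.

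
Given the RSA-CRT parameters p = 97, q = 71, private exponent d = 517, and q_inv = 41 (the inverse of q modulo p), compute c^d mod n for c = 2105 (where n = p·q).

6688

d_p = d mod (p−1) = 517 mod 96 = 37; d_q = d mod (q−1) = 27.
m₁ = c^(d_p) mod p: c ≡ 68 (mod 97), and 68^37 mod 97 = 92.
m₂ = c^(d_q) mod q: c ≡ 46 (mod 71), and 46^27 mod 71 = 14.
h = q_inv·(m₁ − m₂) mod p = 41·(92 − 14) mod 97 = 94.
m = m₂ + h·q = 14 + 94·71 = 6688.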